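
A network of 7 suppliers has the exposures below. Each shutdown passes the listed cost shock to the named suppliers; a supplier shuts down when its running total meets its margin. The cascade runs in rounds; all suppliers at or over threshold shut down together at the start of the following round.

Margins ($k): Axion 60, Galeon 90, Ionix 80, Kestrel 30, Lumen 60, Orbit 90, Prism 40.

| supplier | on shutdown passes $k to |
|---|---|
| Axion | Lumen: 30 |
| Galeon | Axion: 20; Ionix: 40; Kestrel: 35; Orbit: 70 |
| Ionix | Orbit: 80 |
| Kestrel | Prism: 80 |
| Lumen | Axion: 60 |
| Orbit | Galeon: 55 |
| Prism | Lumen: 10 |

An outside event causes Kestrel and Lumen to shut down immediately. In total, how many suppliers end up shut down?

Round 1 — Kestrel, Lumen shut down (initial).
  Axion: +60 → 60 ≥ 60
  Prism: +80 → 80 ≥ 40
Round 2 — Axion, Prism shut down.
No further shutdowns.

4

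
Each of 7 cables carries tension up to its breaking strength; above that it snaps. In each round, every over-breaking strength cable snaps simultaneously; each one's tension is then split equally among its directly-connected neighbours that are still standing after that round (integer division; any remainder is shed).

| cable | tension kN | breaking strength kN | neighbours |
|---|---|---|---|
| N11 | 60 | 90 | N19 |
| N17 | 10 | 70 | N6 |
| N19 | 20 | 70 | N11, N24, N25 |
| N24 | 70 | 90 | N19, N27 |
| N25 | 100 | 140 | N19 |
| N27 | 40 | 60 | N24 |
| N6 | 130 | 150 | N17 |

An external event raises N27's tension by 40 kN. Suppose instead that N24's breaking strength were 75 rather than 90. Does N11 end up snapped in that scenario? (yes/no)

yes

With N24's breaking strength at 75:
Round 1 — N27 at 80 > 60. N27 snaps.
  N27 sheds 80 kN to N24: 80 each.
    N24: 70+80 = 150 > 75
Round 2 — N24 snaps.
  N24 sheds 150 kN to N19: 150 each.
    N19: 20+150 = 170 > 70
Round 3 — N19 snaps.
  N19 sheds 170 kN to N11, N25: 85 each.
    N11: 60+85 = 145 > 90
    N25: 100+85 = 185 > 140
Round 4 — N11, N25 snap.
  N11 sheds 145 kN: no online neighbours, lost.
  N25 sheds 185 kN: no online neighbours, lost.
No further breaks.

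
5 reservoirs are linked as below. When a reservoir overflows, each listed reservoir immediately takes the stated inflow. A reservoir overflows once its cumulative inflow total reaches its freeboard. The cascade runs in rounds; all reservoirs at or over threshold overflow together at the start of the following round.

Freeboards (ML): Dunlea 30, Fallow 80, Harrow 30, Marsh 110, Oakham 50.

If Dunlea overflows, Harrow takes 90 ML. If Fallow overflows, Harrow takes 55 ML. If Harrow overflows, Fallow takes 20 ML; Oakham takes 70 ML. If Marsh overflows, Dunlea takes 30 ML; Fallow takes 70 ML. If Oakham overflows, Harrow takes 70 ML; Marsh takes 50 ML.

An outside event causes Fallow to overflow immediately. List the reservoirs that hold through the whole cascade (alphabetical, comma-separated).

Dunlea, Marsh

Round 1 — Fallow overflows (initial).
  Harrow: +55 → 55 ≥ 30
Round 2 — Harrow overflows.
  Oakham: +70 → 70 ≥ 50
Round 3 — Oakham overflows.
  Marsh: +50 → 50 < 110
No further overflows.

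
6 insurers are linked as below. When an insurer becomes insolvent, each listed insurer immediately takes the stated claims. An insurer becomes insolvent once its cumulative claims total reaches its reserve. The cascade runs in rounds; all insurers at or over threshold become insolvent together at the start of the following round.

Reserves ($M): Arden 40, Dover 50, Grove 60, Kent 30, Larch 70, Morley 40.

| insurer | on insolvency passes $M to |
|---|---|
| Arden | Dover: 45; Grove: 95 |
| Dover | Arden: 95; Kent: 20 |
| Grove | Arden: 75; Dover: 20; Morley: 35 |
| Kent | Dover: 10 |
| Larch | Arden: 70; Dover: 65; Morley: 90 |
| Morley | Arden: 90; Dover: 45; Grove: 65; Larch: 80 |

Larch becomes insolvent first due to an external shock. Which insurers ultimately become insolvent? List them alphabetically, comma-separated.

Round 1 — Larch becomes insolvent (initial).
  Arden: +70 → 70 ≥ 40
  Dover: +65 → 65 ≥ 50
  Morley: +90 → 90 ≥ 40
Round 2 — Arden, Dover, Morley become insolvent.
  Grove: +95+65 → 160 ≥ 60
  Kent: +20 → 20 < 30
Round 3 — Grove becomes insolvent.
No further insolvencies.

Arden, Dover, Grove, Larch, Morley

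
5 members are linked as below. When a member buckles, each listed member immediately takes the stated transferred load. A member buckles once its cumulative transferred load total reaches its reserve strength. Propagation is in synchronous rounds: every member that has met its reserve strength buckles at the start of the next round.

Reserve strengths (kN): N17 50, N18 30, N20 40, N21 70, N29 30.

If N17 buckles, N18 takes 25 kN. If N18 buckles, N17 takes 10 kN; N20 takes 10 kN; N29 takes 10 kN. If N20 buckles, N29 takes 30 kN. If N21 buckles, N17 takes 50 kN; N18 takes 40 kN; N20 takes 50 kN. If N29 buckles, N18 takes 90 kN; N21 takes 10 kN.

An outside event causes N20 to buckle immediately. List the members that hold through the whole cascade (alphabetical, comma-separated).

N17, N21

Round 1 — N20 buckles (initial).
  N29: +30 → 30 ≥ 30
Round 2 — N29 buckles.
  N18: +90 → 90 ≥ 30
  N21: +10 → 10 < 70
Round 3 — N18 buckles.
  N17: +10 → 10 < 50
No further bucklings.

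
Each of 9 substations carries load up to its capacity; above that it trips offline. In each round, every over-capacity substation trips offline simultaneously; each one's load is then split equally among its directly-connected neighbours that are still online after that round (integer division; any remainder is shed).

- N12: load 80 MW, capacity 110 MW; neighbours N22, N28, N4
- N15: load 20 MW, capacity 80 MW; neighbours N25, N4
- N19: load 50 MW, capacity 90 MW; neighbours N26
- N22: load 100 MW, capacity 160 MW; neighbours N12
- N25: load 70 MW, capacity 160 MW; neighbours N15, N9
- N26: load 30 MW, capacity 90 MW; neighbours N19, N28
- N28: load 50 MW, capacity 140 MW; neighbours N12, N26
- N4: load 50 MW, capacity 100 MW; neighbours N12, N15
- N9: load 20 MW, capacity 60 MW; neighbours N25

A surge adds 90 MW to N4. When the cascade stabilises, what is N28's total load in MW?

Round 1 — N4 at 140 > 100. N4 trips offline.
  N4 sheds 140 MW to N12, N15: 70 each.
    N12: 80+70 = 150 > 110
    N15: 20+70 = 90 > 80
Round 2 — N12, N15 trip offline.
  N12 sheds 150 MW to N22, N28: 75 each.
    N22: 100+75 = 175 > 160
    N28: 50+75 = 125 ≤ 140
  N15 sheds 90 MW to N25: 90 each.
    N25: 70+90 = 160 ≤ 160
Round 3 — N22 trips offline.
  N22 sheds 175 MW: no online neighbours, lost.
No further trips.

125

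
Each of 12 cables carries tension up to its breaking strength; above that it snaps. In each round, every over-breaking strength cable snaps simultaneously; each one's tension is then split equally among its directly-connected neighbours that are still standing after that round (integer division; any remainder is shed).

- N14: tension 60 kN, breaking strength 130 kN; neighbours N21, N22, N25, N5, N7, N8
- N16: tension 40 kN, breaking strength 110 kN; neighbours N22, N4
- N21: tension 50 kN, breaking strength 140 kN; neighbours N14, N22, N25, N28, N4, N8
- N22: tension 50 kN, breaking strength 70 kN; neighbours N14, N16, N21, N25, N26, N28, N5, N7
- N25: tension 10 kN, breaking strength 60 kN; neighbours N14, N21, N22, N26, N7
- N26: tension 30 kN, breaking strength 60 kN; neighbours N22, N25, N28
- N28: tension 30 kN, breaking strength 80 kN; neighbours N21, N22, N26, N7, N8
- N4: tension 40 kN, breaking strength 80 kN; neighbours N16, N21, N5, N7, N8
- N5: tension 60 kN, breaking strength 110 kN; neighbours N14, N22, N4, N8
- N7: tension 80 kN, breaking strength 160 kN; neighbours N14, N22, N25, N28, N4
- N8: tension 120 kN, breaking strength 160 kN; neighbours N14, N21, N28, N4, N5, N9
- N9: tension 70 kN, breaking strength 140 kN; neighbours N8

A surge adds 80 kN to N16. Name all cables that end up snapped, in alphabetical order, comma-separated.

Round 1 — N16 at 120 > 110. N16 snaps.
  N16 sheds 120 kN to N22, N4: 60 each.
    N22: 50+60 = 110 > 70
    N4: 40+60 = 100 > 80
Round 2 — N22, N4 snap.
  N22 sheds 110 kN to N14, N21, N25, N26, N28, N5, N7: 15 each (5 lost).
    N14: 60+15 = 75 ≤ 130
    N21: 50+15 = 65 ≤ 140
    N25: 10+15 = 25 ≤ 60
    N26: 30+15 = 45 ≤ 60
    N28: 30+15 = 45 ≤ 80
    N5: 60+15 = 75 ≤ 110
    N7: 80+15 = 95 ≤ 160
  N4 sheds 100 kN to N21, N5, N7, N8: 25 each.
    N21: 65+25 = 90 ≤ 140
    N5: 75+25 = 100 ≤ 110
    N7: 95+25 = 120 ≤ 160
    N8: 120+25 = 145 ≤ 160
No further breaks.

N16, N22, N4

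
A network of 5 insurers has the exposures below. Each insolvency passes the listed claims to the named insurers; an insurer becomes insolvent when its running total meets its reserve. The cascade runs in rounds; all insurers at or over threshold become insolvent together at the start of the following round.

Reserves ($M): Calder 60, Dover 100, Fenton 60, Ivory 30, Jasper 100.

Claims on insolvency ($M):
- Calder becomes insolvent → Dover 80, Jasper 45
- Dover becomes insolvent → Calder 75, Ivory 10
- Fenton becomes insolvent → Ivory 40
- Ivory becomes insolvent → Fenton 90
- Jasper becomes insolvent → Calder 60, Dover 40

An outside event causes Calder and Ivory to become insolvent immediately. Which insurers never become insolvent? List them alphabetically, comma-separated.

Round 1 — Calder, Ivory become insolvent (initial).
  Dover: +80 → 80 < 100
  Fenton: +90 → 90 ≥ 60
  Jasper: +45 → 45 < 100
Round 2 — Fenton becomes insolvent.
No further insolvencies.

Dover, Jasper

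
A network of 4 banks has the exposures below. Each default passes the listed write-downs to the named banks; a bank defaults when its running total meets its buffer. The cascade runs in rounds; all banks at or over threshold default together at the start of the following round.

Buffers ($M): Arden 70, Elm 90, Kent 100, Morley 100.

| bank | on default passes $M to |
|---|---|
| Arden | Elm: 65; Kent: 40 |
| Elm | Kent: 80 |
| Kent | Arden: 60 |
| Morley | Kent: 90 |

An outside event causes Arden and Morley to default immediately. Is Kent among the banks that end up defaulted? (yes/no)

Round 1 — Arden, Morley default (initial).
  Elm: +65 → 65 < 90
  Kent: +40+90 → 130 ≥ 100
Round 2 — Kent defaults.
No further defaults.

yes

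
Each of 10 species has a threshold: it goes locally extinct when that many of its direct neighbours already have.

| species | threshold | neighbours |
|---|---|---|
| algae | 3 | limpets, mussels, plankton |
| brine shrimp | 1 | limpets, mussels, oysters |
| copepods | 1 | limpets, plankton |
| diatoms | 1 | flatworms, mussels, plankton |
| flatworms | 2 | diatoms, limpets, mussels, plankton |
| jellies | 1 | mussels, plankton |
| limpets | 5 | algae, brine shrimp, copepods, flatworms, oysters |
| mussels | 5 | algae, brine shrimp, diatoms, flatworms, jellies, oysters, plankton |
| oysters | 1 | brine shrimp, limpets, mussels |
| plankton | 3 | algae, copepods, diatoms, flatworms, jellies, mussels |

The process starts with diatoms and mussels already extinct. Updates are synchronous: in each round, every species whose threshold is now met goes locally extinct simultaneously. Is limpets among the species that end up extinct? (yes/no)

Round 1 — diatoms, mussels go locally extinct (initial).
Round 2 — checking thresholds:
  algae: 1 of 3 neighbours < 3, below threshold.
  brine shrimp: 1 of 3 neighbours ≥ 1, goes locally extinct.
  flatworms: 2 of 4 neighbours ≥ 2, goes locally extinct.
  jellies: 1 of 2 neighbours ≥ 1, goes locally extinct.
  oysters: 1 of 3 neighbours ≥ 1, goes locally extinct.
  plankton: 2 of 6 neighbours < 3, below threshold.
Round 3 — checking thresholds:
  algae: 1 of 3 neighbours < 3, below threshold.
  limpets: 3 of 5 neighbours < 5, below threshold.
  plankton: 4 of 6 neighbours ≥ 3, goes locally extinct.
Round 4 — checking thresholds:
  algae: 2 of 3 neighbours < 3, below threshold.
  copepods: 1 of 2 neighbours ≥ 1, goes locally extinct.
  limpets: 3 of 5 neighbours < 5, below threshold.
Round 5 — no new extinctions; cascade stops.

no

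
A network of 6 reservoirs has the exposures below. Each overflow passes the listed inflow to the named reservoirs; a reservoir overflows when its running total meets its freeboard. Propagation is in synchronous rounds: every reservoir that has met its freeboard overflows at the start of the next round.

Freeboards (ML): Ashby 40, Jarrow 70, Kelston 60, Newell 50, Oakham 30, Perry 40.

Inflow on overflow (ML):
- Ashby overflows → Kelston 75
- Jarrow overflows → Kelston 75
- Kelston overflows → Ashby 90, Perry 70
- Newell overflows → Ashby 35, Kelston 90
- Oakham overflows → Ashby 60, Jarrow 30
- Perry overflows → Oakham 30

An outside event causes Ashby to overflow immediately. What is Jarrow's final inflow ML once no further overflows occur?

Round 1 — Ashby overflows (initial).
  Kelston: +75 → 75 ≥ 60
Round 2 — Kelston overflows.
  Perry: +70 → 70 ≥ 40
Round 3 — Perry overflows.
  Oakham: +30 → 30 ≥ 30
Round 4 — Oakham overflows.
  Jarrow: +30 → 30 < 70
No further overflows.

30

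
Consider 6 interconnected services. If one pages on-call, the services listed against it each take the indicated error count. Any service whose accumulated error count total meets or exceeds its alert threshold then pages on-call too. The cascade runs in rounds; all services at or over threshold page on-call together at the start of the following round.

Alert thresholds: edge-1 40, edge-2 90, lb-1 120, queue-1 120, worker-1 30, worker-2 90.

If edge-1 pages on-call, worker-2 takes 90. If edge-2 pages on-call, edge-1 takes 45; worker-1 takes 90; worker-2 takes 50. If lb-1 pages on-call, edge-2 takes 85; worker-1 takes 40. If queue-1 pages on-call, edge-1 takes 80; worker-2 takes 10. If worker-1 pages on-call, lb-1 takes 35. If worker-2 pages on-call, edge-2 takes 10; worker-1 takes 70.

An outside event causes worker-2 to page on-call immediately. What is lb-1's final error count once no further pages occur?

Round 1 — worker-2 pages on-call (initial).
  edge-2: +10 → 10 < 90
  worker-1: +70 → 70 ≥ 30
Round 2 — worker-1 pages on-call.
  lb-1: +35 → 35 < 120
No further pages.

35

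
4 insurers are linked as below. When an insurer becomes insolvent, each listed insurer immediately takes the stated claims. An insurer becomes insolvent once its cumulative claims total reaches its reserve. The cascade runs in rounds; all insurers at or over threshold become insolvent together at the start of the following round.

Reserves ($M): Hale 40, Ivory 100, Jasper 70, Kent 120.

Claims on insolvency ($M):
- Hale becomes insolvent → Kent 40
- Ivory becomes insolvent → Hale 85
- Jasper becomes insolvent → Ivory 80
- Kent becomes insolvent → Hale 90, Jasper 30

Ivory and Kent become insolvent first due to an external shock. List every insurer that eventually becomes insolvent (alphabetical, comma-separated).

Round 1 — Ivory, Kent become insolvent (initial).
  Hale: +85+90 → 175 ≥ 40
  Jasper: +30 → 30 < 70
Round 2 — Hale becomes insolvent.
No further insolvencies.

Hale, Ivory, Kent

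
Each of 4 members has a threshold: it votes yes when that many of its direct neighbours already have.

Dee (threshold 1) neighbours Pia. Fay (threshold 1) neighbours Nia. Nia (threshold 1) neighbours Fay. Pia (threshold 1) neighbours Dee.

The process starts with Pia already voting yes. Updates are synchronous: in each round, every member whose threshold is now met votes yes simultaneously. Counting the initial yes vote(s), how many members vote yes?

2

Round 1 — Pia votes yes (initial).
Round 2 — checking thresholds:
  Dee: 1 of 1 neighbours ≥ 1, votes yes.
Round 3 — no new yes votes; cascade stops.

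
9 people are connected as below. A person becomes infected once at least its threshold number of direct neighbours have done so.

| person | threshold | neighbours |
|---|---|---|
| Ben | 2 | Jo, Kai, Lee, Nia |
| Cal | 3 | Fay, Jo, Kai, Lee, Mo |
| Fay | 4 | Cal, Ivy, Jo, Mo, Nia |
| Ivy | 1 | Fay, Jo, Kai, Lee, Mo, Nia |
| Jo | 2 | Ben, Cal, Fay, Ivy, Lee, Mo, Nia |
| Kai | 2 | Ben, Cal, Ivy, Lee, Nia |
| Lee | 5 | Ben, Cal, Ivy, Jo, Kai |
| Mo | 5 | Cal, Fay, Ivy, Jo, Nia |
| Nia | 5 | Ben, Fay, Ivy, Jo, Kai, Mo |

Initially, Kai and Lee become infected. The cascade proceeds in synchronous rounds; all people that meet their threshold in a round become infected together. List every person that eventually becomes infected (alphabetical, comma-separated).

Ben, Cal, Ivy, Jo, Kai, Lee

Round 1 — Kai, Lee become infected (initial).
Round 2 — checking thresholds:
  Ben: 2 of 4 neighbours ≥ 2, becomes infected.
  Cal: 2 of 5 neighbours < 3, holds.
  Ivy: 2 of 6 neighbours ≥ 1, becomes infected.
  Jo: 1 of 7 neighbours < 2, holds.
  Nia: 1 of 6 neighbours < 5, holds.
Round 3 — checking thresholds:
  Cal: 2 of 5 neighbours < 3, holds.
  Fay: 1 of 5 neighbours < 4, holds.
  Jo: 3 of 7 neighbours ≥ 2, becomes infected.
  Mo: 1 of 5 neighbours < 5, holds.
  Nia: 3 of 6 neighbours < 5, holds.
Round 4 — checking thresholds:
  Cal: 3 of 5 neighbours ≥ 3, becomes infected.
  Fay: 2 of 5 neighbours < 4, holds.
  Mo: 2 of 5 neighbours < 5, holds.
  Nia: 4 of 6 neighbours < 5, holds.
Round 5 — no new infections; cascade stops.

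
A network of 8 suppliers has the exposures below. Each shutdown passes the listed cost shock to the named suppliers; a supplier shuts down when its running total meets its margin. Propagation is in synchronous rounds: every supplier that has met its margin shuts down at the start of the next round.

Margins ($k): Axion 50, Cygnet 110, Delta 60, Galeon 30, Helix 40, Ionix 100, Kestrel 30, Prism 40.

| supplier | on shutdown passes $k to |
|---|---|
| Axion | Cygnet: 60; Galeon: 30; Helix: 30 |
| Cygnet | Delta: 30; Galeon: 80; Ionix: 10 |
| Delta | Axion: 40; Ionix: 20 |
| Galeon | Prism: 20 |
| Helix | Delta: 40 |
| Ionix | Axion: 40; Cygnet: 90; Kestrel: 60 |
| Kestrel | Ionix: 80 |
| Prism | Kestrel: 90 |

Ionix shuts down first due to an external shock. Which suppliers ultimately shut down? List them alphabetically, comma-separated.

Round 1 — Ionix shuts down (initial).
  Axion: +40 → 40 < 50
  Cygnet: +90 → 90 < 110
  Kestrel: +60 → 60 ≥ 30
Round 2 — Kestrel shuts down.
No further shutdowns.

Ionix, Kestrel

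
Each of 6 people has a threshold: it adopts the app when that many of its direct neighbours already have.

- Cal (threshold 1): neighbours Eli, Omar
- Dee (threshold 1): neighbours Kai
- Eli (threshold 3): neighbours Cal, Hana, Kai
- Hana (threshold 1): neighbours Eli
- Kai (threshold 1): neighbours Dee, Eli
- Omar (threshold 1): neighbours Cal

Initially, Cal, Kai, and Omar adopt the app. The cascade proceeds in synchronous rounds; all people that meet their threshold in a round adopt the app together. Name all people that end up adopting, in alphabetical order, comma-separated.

Round 1 — Cal, Kai, Omar adopt the app (initial).
Round 2 — checking thresholds:
  Dee: 1 of 1 neighbours ≥ 1, adopts the app.
  Eli: 2 of 3 neighbours < 3, below threshold.
Round 3 — no new adoptions; cascade stops.

Cal, Dee, Kai, Omar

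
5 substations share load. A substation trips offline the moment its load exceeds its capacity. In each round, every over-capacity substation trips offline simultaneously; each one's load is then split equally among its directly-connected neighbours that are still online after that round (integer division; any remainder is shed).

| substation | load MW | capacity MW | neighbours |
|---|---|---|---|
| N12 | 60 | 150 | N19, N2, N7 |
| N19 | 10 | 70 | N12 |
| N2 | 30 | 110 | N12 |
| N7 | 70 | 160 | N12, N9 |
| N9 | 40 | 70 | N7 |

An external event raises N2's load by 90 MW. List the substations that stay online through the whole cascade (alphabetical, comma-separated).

Round 1 — N2 at 120 > 110. N2 trips offline.
  N2 sheds 120 MW to N12: 120 each.
    N12: 60+120 = 180 > 150
Round 2 — N12 trips offline.
  N12 sheds 180 MW to N19, N7: 90 each.
    N19: 10+90 = 100 > 70
    N7: 70+90 = 160 ≤ 160
Round 3 — N19 trips offline.
  N19 sheds 100 MW: no online neighbours, lost.
No further trips.

N7, N9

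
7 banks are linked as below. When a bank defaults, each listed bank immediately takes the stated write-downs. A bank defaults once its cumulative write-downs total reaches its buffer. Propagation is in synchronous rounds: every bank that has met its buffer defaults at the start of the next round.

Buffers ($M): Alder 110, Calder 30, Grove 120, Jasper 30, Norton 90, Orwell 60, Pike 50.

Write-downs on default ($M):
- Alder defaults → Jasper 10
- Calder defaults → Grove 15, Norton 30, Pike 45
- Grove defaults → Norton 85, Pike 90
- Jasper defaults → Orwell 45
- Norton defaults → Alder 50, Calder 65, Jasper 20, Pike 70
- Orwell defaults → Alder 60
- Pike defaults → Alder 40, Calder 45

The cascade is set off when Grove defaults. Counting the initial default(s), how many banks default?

4

Round 1 — Grove defaults (initial).
  Norton: +85 → 85 < 90
  Pike: +90 → 90 ≥ 50
Round 2 — Pike defaults.
  Alder: +40 → 40 < 110
  Calder: +45 → 45 ≥ 30
Round 3 — Calder defaults.
  Norton: +30 → 115 ≥ 90
Round 4 — Norton defaults.
  Alder: +50 → 90 < 110
  Jasper: +20 → 20 < 30
No further defaults.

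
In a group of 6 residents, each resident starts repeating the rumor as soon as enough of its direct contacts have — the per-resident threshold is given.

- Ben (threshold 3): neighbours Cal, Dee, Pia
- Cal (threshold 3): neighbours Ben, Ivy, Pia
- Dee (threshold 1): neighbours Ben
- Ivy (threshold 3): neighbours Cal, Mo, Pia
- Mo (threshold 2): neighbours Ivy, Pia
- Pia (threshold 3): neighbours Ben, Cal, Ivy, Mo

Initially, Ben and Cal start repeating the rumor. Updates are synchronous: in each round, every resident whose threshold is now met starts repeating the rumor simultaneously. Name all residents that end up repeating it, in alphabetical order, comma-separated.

Ben, Cal, Dee

Round 1 — Ben, Cal start repeating the rumor (initial).
Round 2 — checking thresholds:
  Dee: 1 of 1 neighbours ≥ 1, starts repeating the rumor.
  Ivy: 1 of 3 neighbours < 3, holds.
  Pia: 2 of 4 neighbours < 3, holds.
Round 3 — no new spreads; cascade stops.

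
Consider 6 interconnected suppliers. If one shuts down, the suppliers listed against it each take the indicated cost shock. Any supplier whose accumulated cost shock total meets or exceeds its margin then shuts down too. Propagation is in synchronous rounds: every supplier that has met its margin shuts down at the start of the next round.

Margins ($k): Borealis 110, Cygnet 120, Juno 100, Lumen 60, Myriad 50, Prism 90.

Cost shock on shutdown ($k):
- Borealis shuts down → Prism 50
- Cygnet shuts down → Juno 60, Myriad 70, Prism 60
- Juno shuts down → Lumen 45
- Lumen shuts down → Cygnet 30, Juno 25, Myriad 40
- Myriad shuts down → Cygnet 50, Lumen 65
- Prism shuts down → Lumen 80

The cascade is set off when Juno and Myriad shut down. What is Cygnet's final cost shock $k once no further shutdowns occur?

Round 1 — Juno, Myriad shut down (initial).
  Cygnet: +50 → 50 < 120
  Lumen: +45+65 → 110 ≥ 60
Round 2 — Lumen shuts down.
  Cygnet: +30 → 80 < 120
No further shutdowns.

80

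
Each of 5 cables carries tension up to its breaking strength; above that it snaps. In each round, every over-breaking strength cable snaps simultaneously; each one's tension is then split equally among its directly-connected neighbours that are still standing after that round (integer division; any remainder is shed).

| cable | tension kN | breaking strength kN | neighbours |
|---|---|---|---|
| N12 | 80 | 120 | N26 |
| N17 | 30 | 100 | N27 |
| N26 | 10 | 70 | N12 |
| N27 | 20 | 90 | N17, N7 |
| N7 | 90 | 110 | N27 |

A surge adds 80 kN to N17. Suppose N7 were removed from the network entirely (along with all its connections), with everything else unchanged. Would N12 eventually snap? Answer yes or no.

no

With N7 removed:
Round 1 — N17 at 110 > 100. N17 snaps.
  N17 sheds 110 kN to N27: 110 each.
    N27: 20+110 = 130 > 90
Round 2 — N27 snaps.
  N27 sheds 130 kN: no online neighbours, lost.
No further breaks.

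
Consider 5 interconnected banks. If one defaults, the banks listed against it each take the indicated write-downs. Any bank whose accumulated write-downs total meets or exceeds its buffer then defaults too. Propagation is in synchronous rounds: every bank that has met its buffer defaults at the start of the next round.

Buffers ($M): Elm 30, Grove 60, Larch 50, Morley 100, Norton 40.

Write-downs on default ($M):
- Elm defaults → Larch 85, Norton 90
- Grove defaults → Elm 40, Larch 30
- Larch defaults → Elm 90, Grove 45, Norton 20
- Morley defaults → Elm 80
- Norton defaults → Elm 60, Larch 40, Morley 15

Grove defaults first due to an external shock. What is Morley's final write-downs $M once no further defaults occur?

15

Round 1 — Grove defaults (initial).
  Elm: +40 → 40 ≥ 30
  Larch: +30 → 30 < 50
Round 2 — Elm defaults.
  Larch: +85 → 115 ≥ 50
  Norton: +90 → 90 ≥ 40
Round 3 — Larch, Norton default.
  Morley: +15 → 15 < 100
No further defaults.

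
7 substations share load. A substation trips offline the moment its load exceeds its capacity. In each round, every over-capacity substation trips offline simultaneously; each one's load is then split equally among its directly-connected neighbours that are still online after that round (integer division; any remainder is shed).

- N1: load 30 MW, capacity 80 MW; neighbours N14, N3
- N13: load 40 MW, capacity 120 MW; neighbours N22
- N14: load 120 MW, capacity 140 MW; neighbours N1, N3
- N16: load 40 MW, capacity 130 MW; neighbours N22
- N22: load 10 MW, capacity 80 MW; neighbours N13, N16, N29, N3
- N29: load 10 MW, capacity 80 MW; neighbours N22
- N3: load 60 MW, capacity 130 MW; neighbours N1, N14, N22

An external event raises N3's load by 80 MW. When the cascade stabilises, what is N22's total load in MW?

Round 1 — N3 at 140 > 130. N3 trips offline.
  N3 sheds 140 MW to N1, N14, N22: 46 each (2 lost).
    N1: 30+46 = 76 ≤ 80
    N14: 120+46 = 166 > 140
    N22: 10+46 = 56 ≤ 80
Round 2 — N14 trips offline.
  N14 sheds 166 MW to N1: 166 each.
    N1: 76+166 = 242 > 80
Round 3 — N1 trips offline.
  N1 sheds 242 MW: no online neighbours, lost.
No further trips.

56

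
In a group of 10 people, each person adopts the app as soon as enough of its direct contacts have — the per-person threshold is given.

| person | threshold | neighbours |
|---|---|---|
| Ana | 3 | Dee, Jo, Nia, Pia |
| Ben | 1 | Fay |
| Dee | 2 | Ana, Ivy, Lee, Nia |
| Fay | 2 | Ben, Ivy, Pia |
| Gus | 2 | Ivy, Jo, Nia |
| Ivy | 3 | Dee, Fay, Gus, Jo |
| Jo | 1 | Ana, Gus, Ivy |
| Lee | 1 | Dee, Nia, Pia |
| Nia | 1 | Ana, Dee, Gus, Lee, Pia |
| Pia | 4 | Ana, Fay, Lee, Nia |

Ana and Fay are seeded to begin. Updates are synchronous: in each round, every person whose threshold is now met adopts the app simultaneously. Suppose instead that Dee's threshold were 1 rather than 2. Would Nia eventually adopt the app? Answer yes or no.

yes

With Dee's threshold at 1:
Round 1 — Ana, Fay adopt the app (initial).
Round 2 — checking thresholds:
  Ben: 1 of 1 neighbours ≥ 1, adopts the app.
  Dee: 1 of 4 neighbours ≥ 1, adopts the app.
  Ivy: 1 of 4 neighbours < 3, below threshold.
  Jo: 1 of 3 neighbours ≥ 1, adopts the app.
  Nia: 1 of 5 neighbours ≥ 1, adopts the app.
  Pia: 2 of 4 neighbours < 4, below threshold.
Round 3 — checking thresholds:
  Gus: 2 of 3 neighbours ≥ 2, adopts the app.
  Ivy: 3 of 4 neighbours ≥ 3, adopts the app.
  Lee: 2 of 3 neighbours ≥ 1, adopts the app.
  Pia: 3 of 4 neighbours < 4, below threshold.
Round 4 — checking thresholds:
  Pia: 4 of 4 neighbours ≥ 4, adopts the app.
Round 5 — no new adoptions; cascade stops.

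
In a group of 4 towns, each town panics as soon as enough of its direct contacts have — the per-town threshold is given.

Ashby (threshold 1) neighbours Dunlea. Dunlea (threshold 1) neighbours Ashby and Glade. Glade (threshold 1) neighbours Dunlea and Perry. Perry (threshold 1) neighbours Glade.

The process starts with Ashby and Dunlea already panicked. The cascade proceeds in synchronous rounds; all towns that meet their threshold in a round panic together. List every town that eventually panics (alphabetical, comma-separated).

Round 1 — Ashby, Dunlea panic (initial).
Round 2 — checking thresholds:
  Glade: 1 of 2 neighbours ≥ 1, panics.
Round 3 — checking thresholds:
  Perry: 1 of 1 neighbours ≥ 1, panics.
Round 4 — no new panics; cascade stops.

Ashby, Dunlea, Glade, Perry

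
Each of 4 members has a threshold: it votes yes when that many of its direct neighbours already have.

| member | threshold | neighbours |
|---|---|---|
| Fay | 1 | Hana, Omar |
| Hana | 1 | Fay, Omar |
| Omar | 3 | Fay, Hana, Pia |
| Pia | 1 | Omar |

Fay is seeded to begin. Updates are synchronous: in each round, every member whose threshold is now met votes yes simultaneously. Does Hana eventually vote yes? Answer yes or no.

Round 1 — Fay votes yes (initial).
Round 2 — checking thresholds:
  Hana: 1 of 2 neighbours ≥ 1, votes yes.
  Omar: 1 of 3 neighbours < 3, holds.
Round 3 — no new yes votes; cascade stops.

yes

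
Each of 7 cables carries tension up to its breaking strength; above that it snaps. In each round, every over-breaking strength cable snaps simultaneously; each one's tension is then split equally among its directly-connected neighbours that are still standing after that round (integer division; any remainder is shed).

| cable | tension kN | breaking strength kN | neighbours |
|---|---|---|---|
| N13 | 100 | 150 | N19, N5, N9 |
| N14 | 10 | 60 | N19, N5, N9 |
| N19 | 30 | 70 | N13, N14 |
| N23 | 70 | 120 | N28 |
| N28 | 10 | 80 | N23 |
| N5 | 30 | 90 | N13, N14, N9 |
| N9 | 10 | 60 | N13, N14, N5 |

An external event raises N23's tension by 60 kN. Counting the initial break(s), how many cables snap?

2

Round 1 — N23 at 130 > 120. N23 snaps.
  N23 sheds 130 kN to N28: 130 each.
    N28: 10+130 = 140 > 80
Round 2 — N28 snaps.
  N28 sheds 140 kN: no online neighbours, lost.
No further breaks.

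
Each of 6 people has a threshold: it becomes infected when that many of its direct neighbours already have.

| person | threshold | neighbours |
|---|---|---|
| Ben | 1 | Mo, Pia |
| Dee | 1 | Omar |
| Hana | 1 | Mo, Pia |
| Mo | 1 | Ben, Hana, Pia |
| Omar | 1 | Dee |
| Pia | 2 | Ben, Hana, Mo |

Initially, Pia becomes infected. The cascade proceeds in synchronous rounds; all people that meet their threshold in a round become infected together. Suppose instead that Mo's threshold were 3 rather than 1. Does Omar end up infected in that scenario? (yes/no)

no

With Mo's threshold at 3:
Round 1 — Pia becomes infected (initial).
Round 2 — checking thresholds:
  Ben: 1 of 2 neighbours ≥ 1, becomes infected.
  Hana: 1 of 2 neighbours ≥ 1, becomes infected.
  Mo: 1 of 3 neighbours < 3, below threshold.
Round 3 — checking thresholds:
  Mo: 3 of 3 neighbours ≥ 3, becomes infected.
Round 4 — no new infections; cascade stops.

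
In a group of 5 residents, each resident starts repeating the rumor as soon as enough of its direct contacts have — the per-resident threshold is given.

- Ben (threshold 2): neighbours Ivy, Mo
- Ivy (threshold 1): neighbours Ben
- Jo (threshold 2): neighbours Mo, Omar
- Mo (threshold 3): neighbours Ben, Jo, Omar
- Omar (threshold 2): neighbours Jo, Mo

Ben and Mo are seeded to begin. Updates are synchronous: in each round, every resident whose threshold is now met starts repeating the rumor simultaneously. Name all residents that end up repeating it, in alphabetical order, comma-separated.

Round 1 — Ben, Mo start repeating the rumor (initial).
Round 2 — checking thresholds:
  Ivy: 1 of 1 neighbours ≥ 1, starts repeating the rumor.
  Jo: 1 of 2 neighbours < 2, not yet.
  Omar: 1 of 2 neighbours < 2, not yet.
Round 3 — no new spreads; cascade stops.

Ben, Ivy, Mo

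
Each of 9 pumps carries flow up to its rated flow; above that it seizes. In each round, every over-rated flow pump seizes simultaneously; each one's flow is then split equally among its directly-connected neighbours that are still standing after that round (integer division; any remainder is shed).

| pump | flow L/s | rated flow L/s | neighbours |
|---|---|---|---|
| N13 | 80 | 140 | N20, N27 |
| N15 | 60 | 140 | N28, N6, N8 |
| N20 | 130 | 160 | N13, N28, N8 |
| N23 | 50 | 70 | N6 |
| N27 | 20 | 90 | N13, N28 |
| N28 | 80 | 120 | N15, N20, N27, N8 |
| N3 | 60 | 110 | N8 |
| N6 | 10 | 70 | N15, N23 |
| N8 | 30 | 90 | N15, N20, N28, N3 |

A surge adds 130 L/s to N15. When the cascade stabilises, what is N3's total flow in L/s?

Round 1 — N15 at 190 > 140. N15 seizes.
  N15 sheds 190 L/s to N28, N6, N8: 63 each (1 lost).
    N28: 80+63 = 143 > 120
    N6: 10+63 = 73 > 70
    N8: 30+63 = 93 > 90
Round 2 — N28, N6, N8 seize.
  N28 sheds 143 L/s to N20, N27: 71 each (1 lost).
    N20: 130+71 = 201 > 160
    N27: 20+71 = 91 > 90
  N6 sheds 73 L/s to N23: 73 each.
    N23: 50+73 = 123 > 70
  N8 sheds 93 L/s to N20, N3: 46 each (1 lost).
    N20: 201+46 = 247 > 160
    N3: 60+46 = 106 ≤ 110
Round 3 — N20, N23, N27 seize.
  N20 sheds 247 L/s to N13: 247 each.
    N13: 80+247 = 327 > 140
  N23 sheds 123 L/s: no online neighbours, lost.
  N27 sheds 91 L/s to N13: 91 each.
    N13: 327+91 = 418 > 140
Round 4 — N13 seizes.
  N13 sheds 418 L/s: no online neighbours, lost.
No further seizures.

106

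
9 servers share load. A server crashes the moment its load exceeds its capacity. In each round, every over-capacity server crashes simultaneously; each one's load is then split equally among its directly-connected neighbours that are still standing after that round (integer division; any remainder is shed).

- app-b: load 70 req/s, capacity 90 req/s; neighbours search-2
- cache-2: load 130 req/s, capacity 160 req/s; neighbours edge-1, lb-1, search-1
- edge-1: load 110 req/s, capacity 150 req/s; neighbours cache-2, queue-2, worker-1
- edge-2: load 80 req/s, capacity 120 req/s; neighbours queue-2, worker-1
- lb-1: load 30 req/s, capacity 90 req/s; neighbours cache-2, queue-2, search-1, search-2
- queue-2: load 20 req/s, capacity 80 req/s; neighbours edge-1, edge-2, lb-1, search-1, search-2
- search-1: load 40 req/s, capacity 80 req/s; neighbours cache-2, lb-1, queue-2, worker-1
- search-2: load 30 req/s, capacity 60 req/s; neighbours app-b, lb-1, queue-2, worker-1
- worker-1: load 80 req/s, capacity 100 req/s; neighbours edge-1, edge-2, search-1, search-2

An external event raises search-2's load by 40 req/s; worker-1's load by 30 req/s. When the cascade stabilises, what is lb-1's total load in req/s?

Round 1 — search-2 at 70 > 60; worker-1 at 110 > 100. search-2, worker-1 crash.
  search-2 sheds 70 req/s to app-b, lb-1, queue-2: 23 each (1 lost).
    app-b: 70+23 = 93 > 90
    lb-1: 30+23 = 53 ≤ 90
    queue-2: 20+23 = 43 ≤ 80
  worker-1 sheds 110 req/s to edge-1, edge-2, search-1: 36 each (2 lost).
    edge-1: 110+36 = 146 ≤ 150
    edge-2: 80+36 = 116 ≤ 120
    search-1: 40+36 = 76 ≤ 80
Round 2 — app-b crashes.
  app-b sheds 93 req/s: no online neighbours, lost.
No further crashes.

53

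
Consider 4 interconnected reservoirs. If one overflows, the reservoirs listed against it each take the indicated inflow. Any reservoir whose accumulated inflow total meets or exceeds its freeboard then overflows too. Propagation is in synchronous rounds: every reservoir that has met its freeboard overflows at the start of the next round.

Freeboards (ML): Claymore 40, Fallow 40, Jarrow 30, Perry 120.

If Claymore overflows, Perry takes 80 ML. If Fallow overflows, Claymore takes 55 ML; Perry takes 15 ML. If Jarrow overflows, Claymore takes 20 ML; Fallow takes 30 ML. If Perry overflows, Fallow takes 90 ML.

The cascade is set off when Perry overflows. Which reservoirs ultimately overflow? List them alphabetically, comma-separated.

Claymore, Fallow, Perry

Round 1 — Perry overflows (initial).
  Fallow: +90 → 90 ≥ 40
Round 2 — Fallow overflows.
  Claymore: +55 → 55 ≥ 40
Round 3 — Claymore overflows.
No further overflows.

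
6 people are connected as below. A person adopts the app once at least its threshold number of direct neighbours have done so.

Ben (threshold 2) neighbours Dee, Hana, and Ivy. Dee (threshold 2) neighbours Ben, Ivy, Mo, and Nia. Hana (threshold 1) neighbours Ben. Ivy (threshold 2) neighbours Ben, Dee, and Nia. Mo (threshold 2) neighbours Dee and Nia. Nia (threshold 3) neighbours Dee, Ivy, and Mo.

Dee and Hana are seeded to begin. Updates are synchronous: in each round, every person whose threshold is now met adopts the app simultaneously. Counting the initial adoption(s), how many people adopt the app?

4

Round 1 — Dee, Hana adopt the app (initial).
Round 2 — checking thresholds:
  Ben: 2 of 3 neighbours ≥ 2, adopts the app.
  Ivy: 1 of 3 neighbours < 2, below threshold.
  Mo: 1 of 2 neighbours < 2, below threshold.
  Nia: 1 of 3 neighbours < 3, below threshold.
Round 3 — checking thresholds:
  Ivy: 2 of 3 neighbours ≥ 2, adopts the app.
  Mo: 1 of 2 neighbours < 2, below threshold.
  Nia: 1 of 3 neighbours < 3, below threshold.
Round 4 — no new adoptions; cascade stops.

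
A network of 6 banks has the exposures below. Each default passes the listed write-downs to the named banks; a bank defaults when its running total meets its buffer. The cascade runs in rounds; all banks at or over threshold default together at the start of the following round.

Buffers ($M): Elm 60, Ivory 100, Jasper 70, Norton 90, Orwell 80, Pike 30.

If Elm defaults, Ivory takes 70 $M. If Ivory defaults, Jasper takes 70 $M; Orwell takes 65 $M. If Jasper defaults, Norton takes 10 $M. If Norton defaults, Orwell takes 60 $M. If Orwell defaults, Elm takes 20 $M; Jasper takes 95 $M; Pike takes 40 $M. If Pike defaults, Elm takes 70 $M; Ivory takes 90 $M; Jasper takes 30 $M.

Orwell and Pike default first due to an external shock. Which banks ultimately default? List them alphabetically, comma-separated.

Elm, Ivory, Jasper, Orwell, Pike

Round 1 — Orwell, Pike default (initial).
  Elm: +20+70 → 90 ≥ 60
  Ivory: +90 → 90 < 100
  Jasper: +95+30 → 125 ≥ 70
Round 2 — Elm, Jasper default.
  Ivory: +70 → 160 ≥ 100
  Norton: +10 → 10 < 90
Round 3 — Ivory defaults.
No further defaults.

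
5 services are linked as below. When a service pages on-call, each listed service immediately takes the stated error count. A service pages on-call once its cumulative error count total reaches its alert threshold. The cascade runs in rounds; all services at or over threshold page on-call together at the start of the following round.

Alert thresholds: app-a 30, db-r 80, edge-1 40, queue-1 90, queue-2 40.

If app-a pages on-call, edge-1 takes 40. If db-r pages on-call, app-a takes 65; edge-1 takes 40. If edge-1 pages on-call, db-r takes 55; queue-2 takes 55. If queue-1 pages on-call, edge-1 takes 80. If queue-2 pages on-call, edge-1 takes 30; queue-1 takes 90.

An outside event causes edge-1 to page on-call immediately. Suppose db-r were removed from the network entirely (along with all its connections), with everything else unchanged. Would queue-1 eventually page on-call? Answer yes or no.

With db-r removed:
Round 1 — edge-1 pages on-call (initial).
  queue-2: +55 → 55 ≥ 40
Round 2 — queue-2 pages on-call.
  queue-1: +90 → 90 ≥ 90
Round 3 — queue-1 pages on-call.
No further pages.

yes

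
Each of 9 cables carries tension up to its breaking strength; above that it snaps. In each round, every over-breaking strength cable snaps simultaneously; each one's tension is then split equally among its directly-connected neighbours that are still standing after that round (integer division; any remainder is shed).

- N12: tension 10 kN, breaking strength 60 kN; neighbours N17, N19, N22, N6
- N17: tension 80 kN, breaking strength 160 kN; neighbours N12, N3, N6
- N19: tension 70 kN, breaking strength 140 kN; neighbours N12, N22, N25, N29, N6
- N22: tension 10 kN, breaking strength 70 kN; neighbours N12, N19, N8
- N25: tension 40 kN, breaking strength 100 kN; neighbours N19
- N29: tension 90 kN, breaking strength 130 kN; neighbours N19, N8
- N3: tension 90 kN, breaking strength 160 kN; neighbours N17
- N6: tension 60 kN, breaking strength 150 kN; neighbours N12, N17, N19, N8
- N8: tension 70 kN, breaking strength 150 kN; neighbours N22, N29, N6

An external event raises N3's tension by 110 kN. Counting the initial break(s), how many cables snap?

9

Round 1 — N3 at 200 > 160. N3 snaps.
  N3 sheds 200 kN to N17: 200 each.
    N17: 80+200 = 280 > 160
Round 2 — N17 snaps.
  N17 sheds 280 kN to N12, N6: 140 each.
    N12: 10+140 = 150 > 60
    N6: 60+140 = 200 > 150
Round 3 — N12, N6 snap.
  N12 sheds 150 kN to N19, N22: 75 each.
    N19: 70+75 = 145 > 140
    N22: 10+75 = 85 > 70
  N6 sheds 200 kN to N19, N8: 100 each.
    N19: 145+100 = 245 > 140
    N8: 70+100 = 170 > 150
Round 4 — N19, N22, N8 snap.
  N19 sheds 245 kN to N25, N29: 122 each (1 lost).
    N25: 40+122 = 162 > 100
    N29: 90+122 = 212 > 130
  N22 sheds 85 kN: no online neighbours, lost.
  N8 sheds 170 kN to N29: 170 each.
    N29: 212+170 = 382 > 130
Round 5 — N25, N29 snap.
  N25 sheds 162 kN: no online neighbours, lost.
  N29 sheds 382 kN: no online neighbours, lost.
No further breaks.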